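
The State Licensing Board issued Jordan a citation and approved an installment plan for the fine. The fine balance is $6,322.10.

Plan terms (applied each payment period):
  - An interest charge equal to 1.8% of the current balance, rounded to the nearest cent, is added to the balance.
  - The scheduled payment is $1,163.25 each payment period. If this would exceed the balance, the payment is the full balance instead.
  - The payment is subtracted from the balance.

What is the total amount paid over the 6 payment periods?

# | Opening | Interest | Payment | End bal
1 | $6,322.10 | $113.80 | $1,163.25 | $5,272.65
2 | $5,272.65 | $94.91 | $1,163.25 | $4,204.31
3 | $4,204.31 | $75.68 | $1,163.25 | $3,116.74
4 | $3,116.74 | $56.10 | $1,163.25 | $2,009.59
5 | $2,009.59 | $36.17 | $1,163.25 | $882.51
6 | $882.51 | $15.89 | $898.40 | $0.00
Total paid: $6,714.65

$6,714.65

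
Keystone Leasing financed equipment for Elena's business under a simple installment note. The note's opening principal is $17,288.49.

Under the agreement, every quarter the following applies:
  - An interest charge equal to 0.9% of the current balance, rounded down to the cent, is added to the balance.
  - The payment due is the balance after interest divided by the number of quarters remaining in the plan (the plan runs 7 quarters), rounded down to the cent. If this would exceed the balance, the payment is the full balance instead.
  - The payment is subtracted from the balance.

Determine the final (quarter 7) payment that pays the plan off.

$2,629.64

Quarter 1: $17,288.49 +$155.59 interest = $17,444.08; pay $2,492.01 → $14,952.07
Quarter 2: $14,952.07 +$134.56 interest = $15,086.63; pay $2,514.43 → $12,572.20
Quarter 3: $12,572.20 +$113.14 interest = $12,685.34; pay $2,537.06 → $10,148.28
Quarter 4: $10,148.28 +$91.33 interest = $10,239.61; pay $2,559.90 → $7,679.71
Quarter 5: $7,679.71 +$69.11 interest = $7,748.82; pay $2,582.94 → $5,165.88
Quarter 6: $5,165.88 +$46.49 interest = $5,212.37; pay $2,606.18 → $2,606.19
Quarter 7: $2,606.19 +$23.45 interest = $2,629.64; pay $2,629.64 → $0.00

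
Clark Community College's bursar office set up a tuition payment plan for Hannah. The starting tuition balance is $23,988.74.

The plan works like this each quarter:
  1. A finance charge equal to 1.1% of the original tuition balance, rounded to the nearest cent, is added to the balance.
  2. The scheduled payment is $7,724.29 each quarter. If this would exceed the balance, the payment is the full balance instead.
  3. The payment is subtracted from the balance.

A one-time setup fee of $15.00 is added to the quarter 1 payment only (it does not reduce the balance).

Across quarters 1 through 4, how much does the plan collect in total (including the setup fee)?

$25,059.26

Quarter 1: opening $23,988.74; interest $263.88 → $24,252.62; payment $7,724.29 (+ $15.00 fee); balance $16,528.33
Quarter 2: opening $16,528.33; interest $263.88 → $16,792.21; payment $7,724.29; balance $9,067.92
Quarter 3: opening $9,067.92; interest $263.88 → $9,331.80; payment $7,724.29; balance $1,607.51
Quarter 4: opening $1,607.51; interest $263.88 → $1,871.39; payment $1,871.39; balance $0.00
Total paid: $25,059.26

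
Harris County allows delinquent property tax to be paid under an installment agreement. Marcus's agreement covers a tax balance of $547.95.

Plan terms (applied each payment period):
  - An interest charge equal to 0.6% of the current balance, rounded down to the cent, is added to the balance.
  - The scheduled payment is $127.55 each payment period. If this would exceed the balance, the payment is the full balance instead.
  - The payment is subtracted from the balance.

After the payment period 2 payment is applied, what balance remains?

Payment period 1: opening $547.95; interest $3.28 → $551.23; payment $127.55; balance $423.68
Payment period 2: opening $423.68; interest $2.54 → $426.22; payment $127.55; balance $298.67

$298.67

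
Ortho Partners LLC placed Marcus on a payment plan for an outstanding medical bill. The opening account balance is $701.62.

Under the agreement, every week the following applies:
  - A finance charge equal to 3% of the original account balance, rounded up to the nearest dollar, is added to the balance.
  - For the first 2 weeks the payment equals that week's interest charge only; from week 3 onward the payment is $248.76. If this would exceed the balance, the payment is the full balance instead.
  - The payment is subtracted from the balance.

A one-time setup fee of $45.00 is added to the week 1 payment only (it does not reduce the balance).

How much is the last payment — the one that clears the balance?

Week 1: $701.62 +$22.00 interest = $723.62; pay $22.00 (+ $45.00 fee) → $701.62
Week 2: $701.62 +$22.00 interest = $723.62; pay $22.00 → $701.62
Week 3: $701.62 +$22.00 interest = $723.62; pay $248.76 → $474.86
Week 4: $474.86 +$22.00 interest = $496.86; pay $248.76 → $248.10
Week 5: $248.10 +$22.00 interest = $270.10; pay $248.76 → $21.34
Week 6: $21.34 +$22.00 interest = $43.34; pay $43.34 → $0.00

$43.34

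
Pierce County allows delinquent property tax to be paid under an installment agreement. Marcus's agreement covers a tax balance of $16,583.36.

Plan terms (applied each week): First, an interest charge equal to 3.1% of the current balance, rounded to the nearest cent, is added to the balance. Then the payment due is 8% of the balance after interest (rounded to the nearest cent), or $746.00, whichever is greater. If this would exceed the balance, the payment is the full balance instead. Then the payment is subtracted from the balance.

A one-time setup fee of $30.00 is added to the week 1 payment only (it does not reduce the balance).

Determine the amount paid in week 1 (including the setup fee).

$1,397.80

# | Opening | Interest | Payment | Fee | End bal
1 | $16,583.36 | $514.08 | $1,367.80 | $30.00 | $15,729.64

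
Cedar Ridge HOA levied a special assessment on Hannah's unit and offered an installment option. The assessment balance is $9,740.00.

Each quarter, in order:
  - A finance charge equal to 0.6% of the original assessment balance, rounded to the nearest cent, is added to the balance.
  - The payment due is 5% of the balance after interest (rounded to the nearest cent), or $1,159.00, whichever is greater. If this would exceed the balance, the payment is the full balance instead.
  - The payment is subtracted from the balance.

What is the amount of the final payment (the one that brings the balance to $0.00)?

Quarter 1: $9,740.00 +$58.44 interest = $9,798.44; pay $1,159.00 → $8,639.44
Quarter 2: $8,639.44 +$58.44 interest = $8,697.88; pay $1,159.00 → $7,538.88
Quarter 3: $7,538.88 +$58.44 interest = $7,597.32; pay $1,159.00 → $6,438.32
Quarter 4: $6,438.32 +$58.44 interest = $6,496.76; pay $1,159.00 → $5,337.76
Quarter 5: $5,337.76 +$58.44 interest = $5,396.20; pay $1,159.00 → $4,237.20
Quarter 6: $4,237.20 +$58.44 interest = $4,295.64; pay $1,159.00 → $3,136.64
Quarter 7: $3,136.64 +$58.44 interest = $3,195.08; pay $1,159.00 → $2,036.08
Quarter 8: $2,036.08 +$58.44 interest = $2,094.52; pay $1,159.00 → $935.52
Quarter 9: $935.52 +$58.44 interest = $993.96; pay $993.96 → $0.00

$993.96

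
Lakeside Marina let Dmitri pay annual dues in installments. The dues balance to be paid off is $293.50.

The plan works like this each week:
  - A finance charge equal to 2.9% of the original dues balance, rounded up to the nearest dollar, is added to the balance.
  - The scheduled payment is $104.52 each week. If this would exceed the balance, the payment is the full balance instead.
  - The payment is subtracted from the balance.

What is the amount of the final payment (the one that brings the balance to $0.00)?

$15.94

Week 1: $293.50 +$9.00 interest = $302.50; pay $104.52 → $197.98
Week 2: $197.98 +$9.00 interest = $206.98; pay $104.52 → $102.46
Week 3: $102.46 +$9.00 interest = $111.46; pay $104.52 → $6.94
Week 4: $6.94 +$9.00 interest = $15.94; pay $15.94 → $0.00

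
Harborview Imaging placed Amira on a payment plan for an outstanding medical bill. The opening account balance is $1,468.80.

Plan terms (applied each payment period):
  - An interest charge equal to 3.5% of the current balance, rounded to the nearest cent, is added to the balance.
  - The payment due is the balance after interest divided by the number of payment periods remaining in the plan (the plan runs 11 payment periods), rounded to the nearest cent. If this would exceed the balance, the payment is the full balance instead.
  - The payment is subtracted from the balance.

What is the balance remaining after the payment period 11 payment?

$0.00

Payment period 1: opening $1,468.80; interest $51.41 → $1,520.21; payment $138.20; balance $1,382.01
Payment period 2: opening $1,382.01; interest $48.37 → $1,430.38; payment $143.04; balance $1,287.34
Payment period 3: opening $1,287.34; interest $45.06 → $1,332.40; payment $148.04; balance $1,184.36
Payment period 4: opening $1,184.36; interest $41.45 → $1,225.81; payment $153.23; balance $1,072.58
Payment period 5: opening $1,072.58; interest $37.54 → $1,110.12; payment $158.59; balance $951.53
Payment period 6: opening $951.53; interest $33.30 → $984.83; payment $164.14; balance $820.69
Payment period 7: opening $820.69; interest $28.72 → $849.41; payment $169.88; balance $679.53
Payment period 8: opening $679.53; interest $23.78 → $703.31; payment $175.83; balance $527.48
Payment period 9: opening $527.48; interest $18.46 → $545.94; payment $181.98; balance $363.96
Payment period 10: opening $363.96; interest $12.74 → $376.70; payment $188.35; balance $188.35
Payment period 11: opening $188.35; interest $6.59 → $194.94; payment $194.94; balance $0.00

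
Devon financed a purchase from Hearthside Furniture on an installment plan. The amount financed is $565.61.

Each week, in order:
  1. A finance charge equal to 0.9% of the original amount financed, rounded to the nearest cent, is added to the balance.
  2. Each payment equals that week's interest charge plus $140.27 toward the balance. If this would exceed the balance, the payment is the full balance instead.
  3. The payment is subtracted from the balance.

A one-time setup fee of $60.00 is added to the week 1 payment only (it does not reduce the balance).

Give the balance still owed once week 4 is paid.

$4.53

# | Opening | Interest | Payment | Fee | End bal
1 | $565.61 | $5.09 | $145.36 | $60.00 | $425.34
2 | $425.34 | $5.09 | $145.36 | — | $285.07
3 | $285.07 | $5.09 | $145.36 | — | $144.80
4 | $144.80 | $5.09 | $145.36 | — | $4.53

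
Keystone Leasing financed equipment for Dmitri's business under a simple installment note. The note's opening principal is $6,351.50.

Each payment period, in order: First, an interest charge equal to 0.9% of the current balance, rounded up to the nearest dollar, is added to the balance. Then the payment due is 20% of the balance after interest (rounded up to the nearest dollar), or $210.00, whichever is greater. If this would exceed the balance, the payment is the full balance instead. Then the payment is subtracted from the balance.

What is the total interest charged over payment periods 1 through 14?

Payment period 1: $6,351.50 +$58.00 interest = $6,409.50; pay $1,282.00 → $5,127.50
Payment period 2: $5,127.50 +$47.00 interest = $5,174.50; pay $1,035.00 → $4,139.50
Payment period 3: $4,139.50 +$38.00 interest = $4,177.50; pay $836.00 → $3,341.50
Payment period 4: $3,341.50 +$31.00 interest = $3,372.50; pay $675.00 → $2,697.50
Payment period 5: $2,697.50 +$25.00 interest = $2,722.50; pay $545.00 → $2,177.50
Payment period 6: $2,177.50 +$20.00 interest = $2,197.50; pay $440.00 → $1,757.50
Payment period 7: $1,757.50 +$16.00 interest = $1,773.50; pay $355.00 → $1,418.50
Payment period 8: $1,418.50 +$13.00 interest = $1,431.50; pay $287.00 → $1,144.50
Payment period 9: $1,144.50 +$11.00 interest = $1,155.50; pay $232.00 → $923.50
Payment period 10: $923.50 +$9.00 interest = $932.50; pay $210.00 → $722.50
Payment period 11: $722.50 +$7.00 interest = $729.50; pay $210.00 → $519.50
Payment period 12: $519.50 +$5.00 interest = $524.50; pay $210.00 → $314.50
Payment period 13: $314.50 +$3.00 interest = $317.50; pay $210.00 → $107.50
Payment period 14: $107.50 +$1.00 interest = $108.50; pay $108.50 → $0.00
Total interest: $58.00 + $47.00 + $38.00 + $31.00 + $25.00 + $20.00 + $16.00 + $13.00 + $11.00 + $9.00 + $7.00 + $5.00 + $3.00 + $1.00 = $284.00

$284.00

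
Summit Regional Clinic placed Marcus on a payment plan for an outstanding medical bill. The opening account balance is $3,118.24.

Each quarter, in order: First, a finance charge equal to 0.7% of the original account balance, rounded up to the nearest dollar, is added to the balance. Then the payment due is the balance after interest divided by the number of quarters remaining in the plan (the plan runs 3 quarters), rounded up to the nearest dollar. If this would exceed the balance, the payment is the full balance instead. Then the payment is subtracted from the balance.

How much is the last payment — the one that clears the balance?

Quarter 1: opening $3,118.24; interest $22.00 → $3,140.24; payment $1,047.00; balance $2,093.24
Quarter 2: opening $2,093.24; interest $22.00 → $2,115.24; payment $1,058.00; balance $1,057.24
Quarter 3: opening $1,057.24; interest $22.00 → $1,079.24; payment $1,079.24; balance $0.00

$1,079.24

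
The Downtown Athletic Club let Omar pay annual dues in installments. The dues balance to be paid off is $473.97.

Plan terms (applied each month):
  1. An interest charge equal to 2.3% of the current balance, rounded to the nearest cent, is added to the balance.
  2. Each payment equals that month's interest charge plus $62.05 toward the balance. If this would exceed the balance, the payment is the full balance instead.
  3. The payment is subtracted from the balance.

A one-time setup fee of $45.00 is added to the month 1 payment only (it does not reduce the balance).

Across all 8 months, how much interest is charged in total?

Month 1: opening $473.97; interest $10.90 → $484.87; payment $72.95 (+ $45.00 fee); balance $411.92
Month 2: opening $411.92; interest $9.47 → $421.39; payment $71.52; balance $349.87
Month 3: opening $349.87; interest $8.05 → $357.92; payment $70.10; balance $287.82
Month 4: opening $287.82; interest $6.62 → $294.44; payment $68.67; balance $225.77
Month 5: opening $225.77; interest $5.19 → $230.96; payment $67.24; balance $163.72
Month 6: opening $163.72; interest $3.77 → $167.49; payment $65.82; balance $101.67
Month 7: opening $101.67; interest $2.34 → $104.01; payment $64.39; balance $39.62
Month 8: opening $39.62; interest $0.91 → $40.53; payment $40.53; balance $0.00
Total interest: $10.90 + $9.47 + $8.05 + $6.62 + $5.19 + $3.77 + $2.34 + $0.91 = $47.25

$47.25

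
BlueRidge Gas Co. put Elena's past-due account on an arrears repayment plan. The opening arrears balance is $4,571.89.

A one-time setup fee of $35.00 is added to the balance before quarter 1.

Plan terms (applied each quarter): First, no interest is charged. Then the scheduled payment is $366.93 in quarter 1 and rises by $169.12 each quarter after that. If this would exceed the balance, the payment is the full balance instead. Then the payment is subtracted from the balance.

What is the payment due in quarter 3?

Quarter 1: opening $4,606.89; payment $366.93; balance $4,239.96
Quarter 2: opening $4,239.96; payment $536.05; balance $3,703.91
Quarter 3: opening $3,703.91; payment $705.17; balance $2,998.74

$705.17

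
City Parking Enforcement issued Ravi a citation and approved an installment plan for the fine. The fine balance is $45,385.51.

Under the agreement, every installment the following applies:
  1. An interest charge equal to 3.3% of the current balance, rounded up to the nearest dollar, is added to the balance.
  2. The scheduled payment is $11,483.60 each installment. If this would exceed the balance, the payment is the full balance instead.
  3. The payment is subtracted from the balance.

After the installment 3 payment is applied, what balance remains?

$14,429.71

Installment 1: $45,385.51 +$1,498.00 interest = $46,883.51; pay $11,483.60 → $35,399.91
Installment 2: $35,399.91 +$1,169.00 interest = $36,568.91; pay $11,483.60 → $25,085.31
Installment 3: $25,085.31 +$828.00 interest = $25,913.31; pay $11,483.60 → $14,429.71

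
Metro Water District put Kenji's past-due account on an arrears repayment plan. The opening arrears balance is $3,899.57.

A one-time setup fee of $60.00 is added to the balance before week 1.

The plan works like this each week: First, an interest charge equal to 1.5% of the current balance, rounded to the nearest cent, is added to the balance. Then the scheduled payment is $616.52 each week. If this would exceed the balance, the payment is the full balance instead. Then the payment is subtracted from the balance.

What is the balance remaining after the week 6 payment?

Week 1: $3,959.57 +$59.39 interest = $4,018.96; pay $616.52 → $3,402.44
Week 2: $3,402.44 +$51.04 interest = $3,453.48; pay $616.52 → $2,836.96
Week 3: $2,836.96 +$42.55 interest = $2,879.51; pay $616.52 → $2,262.99
Week 4: $2,262.99 +$33.94 interest = $2,296.93; pay $616.52 → $1,680.41
Week 5: $1,680.41 +$25.21 interest = $1,705.62; pay $616.52 → $1,089.10
Week 6: $1,089.10 +$16.34 interest = $1,105.44; pay $616.52 → $488.92

$488.92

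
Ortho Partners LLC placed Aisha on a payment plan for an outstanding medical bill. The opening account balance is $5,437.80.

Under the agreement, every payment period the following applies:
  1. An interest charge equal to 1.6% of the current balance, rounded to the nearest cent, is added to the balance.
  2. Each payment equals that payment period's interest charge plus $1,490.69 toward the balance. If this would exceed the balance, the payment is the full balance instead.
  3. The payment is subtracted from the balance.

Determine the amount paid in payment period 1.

Payment period 1: $5,437.80 +$87.00 interest = $5,524.80; pay $1,577.69 → $3,947.11

$1,577.69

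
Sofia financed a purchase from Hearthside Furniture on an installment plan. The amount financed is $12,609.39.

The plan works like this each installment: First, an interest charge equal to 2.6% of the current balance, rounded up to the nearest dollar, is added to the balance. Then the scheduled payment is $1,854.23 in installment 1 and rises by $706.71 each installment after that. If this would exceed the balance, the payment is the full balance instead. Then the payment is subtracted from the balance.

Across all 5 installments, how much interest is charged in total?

Installment 1: $12,609.39 +$328.00 interest = $12,937.39; pay $1,854.23 → $11,083.16
Installment 2: $11,083.16 +$289.00 interest = $11,372.16; pay $2,560.94 → $8,811.22
Installment 3: $8,811.22 +$230.00 interest = $9,041.22; pay $3,267.65 → $5,773.57
Installment 4: $5,773.57 +$151.00 interest = $5,924.57; pay $3,974.36 → $1,950.21
Installment 5: $1,950.21 +$51.00 interest = $2,001.21; pay $2,001.21 → $0.00
Total interest: $328.00 + $289.00 + $230.00 + $151.00 + $51.00 = $1,049.00

$1,049.00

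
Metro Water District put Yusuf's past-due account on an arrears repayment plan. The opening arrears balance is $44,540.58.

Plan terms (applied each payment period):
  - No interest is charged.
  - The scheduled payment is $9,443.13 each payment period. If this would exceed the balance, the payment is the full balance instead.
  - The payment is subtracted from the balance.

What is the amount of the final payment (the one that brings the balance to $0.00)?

$6,768.06

Payment period 1: $44,540.58 − $9,443.13 → $35,097.45
Payment period 2: $35,097.45 − $9,443.13 → $25,654.32
Payment period 3: $25,654.32 − $9,443.13 → $16,211.19
Payment period 4: $16,211.19 − $9,443.13 → $6,768.06
Payment period 5: $6,768.06 − $6,768.06 → $0.00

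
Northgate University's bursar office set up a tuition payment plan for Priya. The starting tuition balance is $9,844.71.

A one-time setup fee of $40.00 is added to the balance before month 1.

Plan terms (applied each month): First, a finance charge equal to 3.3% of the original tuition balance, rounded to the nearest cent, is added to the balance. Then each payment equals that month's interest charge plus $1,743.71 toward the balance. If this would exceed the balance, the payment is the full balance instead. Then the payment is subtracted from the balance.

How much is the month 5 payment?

# | Opening | Interest | Payment | End bal
1 | $9,884.71 | $324.88 | $2,068.59 | $8,141.00
2 | $8,141.00 | $324.88 | $2,068.59 | $6,397.29
3 | $6,397.29 | $324.88 | $2,068.59 | $4,653.58
4 | $4,653.58 | $324.88 | $2,068.59 | $2,909.87
5 | $2,909.87 | $324.88 | $2,068.59 | $1,166.16

$2,068.59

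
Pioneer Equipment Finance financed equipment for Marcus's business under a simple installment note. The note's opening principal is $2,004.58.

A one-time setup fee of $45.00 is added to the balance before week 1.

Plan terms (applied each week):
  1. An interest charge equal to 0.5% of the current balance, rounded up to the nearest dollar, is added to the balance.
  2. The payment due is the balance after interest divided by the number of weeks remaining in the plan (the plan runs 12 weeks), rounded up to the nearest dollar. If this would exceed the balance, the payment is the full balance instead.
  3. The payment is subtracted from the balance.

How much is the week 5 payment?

Week 1: opening $2,049.58; interest $11.00 → $2,060.58; payment $172.00; balance $1,888.58
Week 2: opening $1,888.58; interest $10.00 → $1,898.58; payment $173.00; balance $1,725.58
Week 3: opening $1,725.58; interest $9.00 → $1,734.58; payment $174.00; balance $1,560.58
Week 4: opening $1,560.58; interest $8.00 → $1,568.58; payment $175.00; balance $1,393.58
Week 5: opening $1,393.58; interest $7.00 → $1,400.58; payment $176.00; balance $1,224.58

$176.00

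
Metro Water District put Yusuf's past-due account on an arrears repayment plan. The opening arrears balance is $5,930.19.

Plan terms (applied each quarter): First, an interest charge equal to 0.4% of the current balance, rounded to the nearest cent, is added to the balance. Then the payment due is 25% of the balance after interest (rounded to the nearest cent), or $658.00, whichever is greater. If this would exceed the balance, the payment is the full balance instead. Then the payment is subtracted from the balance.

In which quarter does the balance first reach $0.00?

# | Opening | Interest | Payment | End bal
1 | $5,930.19 | $23.72 | $1,488.48 | $4,465.43
2 | $4,465.43 | $17.86 | $1,120.82 | $3,362.47
3 | $3,362.47 | $13.45 | $843.98 | $2,531.94
4 | $2,531.94 | $10.13 | $658.00 | $1,884.07
5 | $1,884.07 | $7.54 | $658.00 | $1,233.61
6 | $1,233.61 | $4.93 | $658.00 | $580.54
7 | $580.54 | $2.32 | $582.86 | $0.00
Balance reaches $0.00 in quarter 7.

7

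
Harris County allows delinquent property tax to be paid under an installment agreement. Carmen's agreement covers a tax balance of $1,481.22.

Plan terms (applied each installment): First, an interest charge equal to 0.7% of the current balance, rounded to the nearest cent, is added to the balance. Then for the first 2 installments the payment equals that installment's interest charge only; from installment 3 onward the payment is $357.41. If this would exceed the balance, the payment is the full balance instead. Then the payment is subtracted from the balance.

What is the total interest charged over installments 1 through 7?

Installment 1: opening $1,481.22; interest $10.37 → $1,491.59; payment $10.37; balance $1,481.22
Installment 2: opening $1,481.22; interest $10.37 → $1,491.59; payment $10.37; balance $1,481.22
Installment 3: opening $1,481.22; interest $10.37 → $1,491.59; payment $357.41; balance $1,134.18
Installment 4: opening $1,134.18; interest $7.94 → $1,142.12; payment $357.41; balance $784.71
Installment 5: opening $784.71; interest $5.49 → $790.20; payment $357.41; balance $432.79
Installment 6: opening $432.79; interest $3.03 → $435.82; payment $357.41; balance $78.41
Installment 7: opening $78.41; interest $0.55 → $78.96; payment $78.96; balance $0.00
Total interest: $10.37 + $10.37 + $10.37 + $7.94 + $5.49 + $3.03 + $0.55 = $48.12

$48.12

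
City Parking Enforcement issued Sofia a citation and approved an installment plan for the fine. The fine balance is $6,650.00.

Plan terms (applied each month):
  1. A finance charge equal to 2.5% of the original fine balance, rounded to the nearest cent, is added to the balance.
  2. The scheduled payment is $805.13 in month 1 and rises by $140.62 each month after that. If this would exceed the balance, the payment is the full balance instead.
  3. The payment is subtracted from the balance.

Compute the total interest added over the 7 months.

Month 1: opening $6,650.00; interest $166.25 → $6,816.25; payment $805.13; balance $6,011.12
Month 2: opening $6,011.12; interest $166.25 → $6,177.37; payment $945.75; balance $5,231.62
Month 3: opening $5,231.62; interest $166.25 → $5,397.87; payment $1,086.37; balance $4,311.50
Month 4: opening $4,311.50; interest $166.25 → $4,477.75; payment $1,226.99; balance $3,250.76
Month 5: opening $3,250.76; interest $166.25 → $3,417.01; payment $1,367.61; balance $2,049.40
Month 6: opening $2,049.40; interest $166.25 → $2,215.65; payment $1,508.23; balance $707.42
Month 7: opening $707.42; interest $166.25 → $873.67; payment $873.67; balance $0.00
Total interest: $166.25 + $166.25 + $166.25 + $166.25 + $166.25 + $166.25 + $166.25 = $1,163.75

$1,163.75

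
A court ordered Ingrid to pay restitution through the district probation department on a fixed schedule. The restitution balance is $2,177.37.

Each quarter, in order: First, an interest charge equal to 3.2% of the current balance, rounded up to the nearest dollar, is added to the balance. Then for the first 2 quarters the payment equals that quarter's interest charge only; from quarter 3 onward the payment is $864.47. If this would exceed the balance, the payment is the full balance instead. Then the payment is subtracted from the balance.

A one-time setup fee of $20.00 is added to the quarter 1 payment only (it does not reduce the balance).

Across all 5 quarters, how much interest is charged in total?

$274.00

# | Opening | Interest | Payment | Fee | End bal
1 | $2,177.37 | $70.00 | $70.00 | $20.00 | $2,177.37
2 | $2,177.37 | $70.00 | $70.00 | — | $2,177.37
3 | $2,177.37 | $70.00 | $864.47 | — | $1,382.90
4 | $1,382.90 | $45.00 | $864.47 | — | $563.43
5 | $563.43 | $19.00 | $582.43 | — | $0.00
Total interest: $70.00 + $70.00 + $70.00 + $45.00 + $19.00 = $274.00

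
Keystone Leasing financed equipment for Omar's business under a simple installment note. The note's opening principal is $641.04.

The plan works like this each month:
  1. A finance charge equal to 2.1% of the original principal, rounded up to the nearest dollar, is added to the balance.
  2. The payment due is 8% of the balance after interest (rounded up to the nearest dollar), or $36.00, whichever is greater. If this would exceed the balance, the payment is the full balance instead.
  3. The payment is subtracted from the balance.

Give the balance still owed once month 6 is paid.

# | Opening | Interest | Payment | End bal
1 | $641.04 | $14.00 | $53.00 | $602.04
2 | $602.04 | $14.00 | $50.00 | $566.04
3 | $566.04 | $14.00 | $47.00 | $533.04
4 | $533.04 | $14.00 | $44.00 | $503.04
5 | $503.04 | $14.00 | $42.00 | $475.04
6 | $475.04 | $14.00 | $40.00 | $449.04

$449.04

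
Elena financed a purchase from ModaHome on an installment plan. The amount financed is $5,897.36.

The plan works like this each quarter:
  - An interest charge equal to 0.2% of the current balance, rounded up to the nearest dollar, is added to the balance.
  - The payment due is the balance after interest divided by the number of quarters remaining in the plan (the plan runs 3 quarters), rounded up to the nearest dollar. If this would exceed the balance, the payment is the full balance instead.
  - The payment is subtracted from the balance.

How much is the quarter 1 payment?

# | Opening | Interest | Payment | End bal
1 | $5,897.36 | $12.00 | $1,970.00 | $3,939.36

$1,970.00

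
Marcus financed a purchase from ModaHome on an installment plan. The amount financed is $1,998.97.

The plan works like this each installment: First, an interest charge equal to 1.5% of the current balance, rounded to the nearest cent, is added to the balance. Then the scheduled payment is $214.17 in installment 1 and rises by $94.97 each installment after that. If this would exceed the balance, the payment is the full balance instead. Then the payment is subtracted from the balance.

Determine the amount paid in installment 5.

Installment 1: $1,998.97 +$29.98 interest = $2,028.95; pay $214.17 → $1,814.78
Installment 2: $1,814.78 +$27.22 interest = $1,842.00; pay $309.14 → $1,532.86
Installment 3: $1,532.86 +$22.99 interest = $1,555.85; pay $404.11 → $1,151.74
Installment 4: $1,151.74 +$17.28 interest = $1,169.02; pay $499.08 → $669.94
Installment 5: $669.94 +$10.05 interest = $679.99; pay $594.05 → $85.94

$594.05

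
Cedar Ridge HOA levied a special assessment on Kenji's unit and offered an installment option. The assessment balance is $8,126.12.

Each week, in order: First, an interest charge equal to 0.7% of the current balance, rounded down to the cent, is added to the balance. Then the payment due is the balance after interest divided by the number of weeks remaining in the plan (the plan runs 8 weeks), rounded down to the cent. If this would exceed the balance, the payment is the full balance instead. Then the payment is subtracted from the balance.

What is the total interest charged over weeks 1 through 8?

$260.16

Week 1: $8,126.12 +$56.88 interest = $8,183.00; pay $1,022.87 → $7,160.13
Week 2: $7,160.13 +$50.12 interest = $7,210.25; pay $1,030.03 → $6,180.22
Week 3: $6,180.22 +$43.26 interest = $6,223.48; pay $1,037.24 → $5,186.24
Week 4: $5,186.24 +$36.30 interest = $5,222.54; pay $1,044.50 → $4,178.04
Week 5: $4,178.04 +$29.24 interest = $4,207.28; pay $1,051.82 → $3,155.46
Week 6: $3,155.46 +$22.08 interest = $3,177.54; pay $1,059.18 → $2,118.36
Week 7: $2,118.36 +$14.82 interest = $2,133.18; pay $1,066.59 → $1,066.59
Week 8: $1,066.59 +$7.46 interest = $1,074.05; pay $1,074.05 → $0.00
Total interest: $56.88 + $50.12 + $43.26 + $36.30 + $29.24 + $22.08 + $14.82 + $7.46 = $260.16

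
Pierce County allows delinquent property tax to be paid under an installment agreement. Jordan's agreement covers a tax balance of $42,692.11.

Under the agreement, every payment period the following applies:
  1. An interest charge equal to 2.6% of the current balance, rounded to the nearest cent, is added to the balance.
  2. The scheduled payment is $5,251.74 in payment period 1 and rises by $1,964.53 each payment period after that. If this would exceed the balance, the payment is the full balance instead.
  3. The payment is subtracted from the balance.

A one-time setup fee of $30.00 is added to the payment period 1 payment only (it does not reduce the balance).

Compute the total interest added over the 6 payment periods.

Payment period 1: opening $42,692.11; interest $1,109.99 → $43,802.10; payment $5,251.74 (+ $30.00 fee); balance $38,550.36
Payment period 2: opening $38,550.36; interest $1,002.31 → $39,552.67; payment $7,216.27; balance $32,336.40
Payment period 3: opening $32,336.40; interest $840.75 → $33,177.15; payment $9,180.80; balance $23,996.35
Payment period 4: opening $23,996.35; interest $623.91 → $24,620.26; payment $11,145.33; balance $13,474.93
Payment period 5: opening $13,474.93; interest $350.35 → $13,825.28; payment $13,109.86; balance $715.42
Payment period 6: opening $715.42; interest $18.60 → $734.02; payment $734.02; balance $0.00
Total interest: $1,109.99 + $1,002.31 + $840.75 + $623.91 + $350.35 + $18.60 = $3,945.91

$3,945.91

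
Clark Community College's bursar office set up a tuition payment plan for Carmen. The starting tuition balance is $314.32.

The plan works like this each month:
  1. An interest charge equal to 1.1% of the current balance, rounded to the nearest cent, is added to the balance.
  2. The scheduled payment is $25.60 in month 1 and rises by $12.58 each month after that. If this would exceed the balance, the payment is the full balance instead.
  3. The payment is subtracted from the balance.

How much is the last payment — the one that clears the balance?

Month 1: opening $314.32; interest $3.46 → $317.78; payment $25.60; balance $292.18
Month 2: opening $292.18; interest $3.21 → $295.39; payment $38.18; balance $257.21
Month 3: opening $257.21; interest $2.83 → $260.04; payment $50.76; balance $209.28
Month 4: opening $209.28; interest $2.30 → $211.58; payment $63.34; balance $148.24
Month 5: opening $148.24; interest $1.63 → $149.87; payment $75.92; balance $73.95
Month 6: opening $73.95; interest $0.81 → $74.76; payment $74.76; balance $0.00

$74.76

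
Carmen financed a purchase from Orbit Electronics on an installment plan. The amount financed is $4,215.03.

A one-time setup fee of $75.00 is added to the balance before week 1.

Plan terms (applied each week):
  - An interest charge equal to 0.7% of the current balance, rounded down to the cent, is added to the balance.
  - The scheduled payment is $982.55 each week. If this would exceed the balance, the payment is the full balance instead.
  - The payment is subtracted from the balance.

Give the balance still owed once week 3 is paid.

Week 1: $4,290.03 +$30.03 interest = $4,320.06; pay $982.55 → $3,337.51
Week 2: $3,337.51 +$23.36 interest = $3,360.87; pay $982.55 → $2,378.32
Week 3: $2,378.32 +$16.64 interest = $2,394.96; pay $982.55 → $1,412.41

$1,412.41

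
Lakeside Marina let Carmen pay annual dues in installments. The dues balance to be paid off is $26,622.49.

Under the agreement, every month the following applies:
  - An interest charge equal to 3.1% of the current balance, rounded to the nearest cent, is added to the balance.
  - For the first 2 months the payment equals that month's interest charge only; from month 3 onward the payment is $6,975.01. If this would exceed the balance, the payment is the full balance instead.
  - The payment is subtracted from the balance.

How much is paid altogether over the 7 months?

Month 1: opening $26,622.49; interest $825.30 → $27,447.79; payment $825.30; balance $26,622.49
Month 2: opening $26,622.49; interest $825.30 → $27,447.79; payment $825.30; balance $26,622.49
Month 3: opening $26,622.49; interest $825.30 → $27,447.79; payment $6,975.01; balance $20,472.78
Month 4: opening $20,472.78; interest $634.66 → $21,107.44; payment $6,975.01; balance $14,132.43
Month 5: opening $14,132.43; interest $438.11 → $14,570.54; payment $6,975.01; balance $7,595.53
Month 6: opening $7,595.53; interest $235.46 → $7,830.99; payment $6,975.01; balance $855.98
Month 7: opening $855.98; interest $26.54 → $882.52; payment $882.52; balance $0.00
Total paid: $30,433.16

$30,433.16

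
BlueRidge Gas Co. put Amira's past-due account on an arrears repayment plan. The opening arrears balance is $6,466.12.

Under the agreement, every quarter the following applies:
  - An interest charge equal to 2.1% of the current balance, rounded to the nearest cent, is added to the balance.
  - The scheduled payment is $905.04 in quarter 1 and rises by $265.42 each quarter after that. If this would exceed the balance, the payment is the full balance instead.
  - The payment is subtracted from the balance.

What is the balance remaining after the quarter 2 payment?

$4,646.04

Quarter 1: opening $6,466.12; interest $135.79 → $6,601.91; payment $905.04; balance $5,696.87
Quarter 2: opening $5,696.87; interest $119.63 → $5,816.50; payment $1,170.46; balance $4,646.04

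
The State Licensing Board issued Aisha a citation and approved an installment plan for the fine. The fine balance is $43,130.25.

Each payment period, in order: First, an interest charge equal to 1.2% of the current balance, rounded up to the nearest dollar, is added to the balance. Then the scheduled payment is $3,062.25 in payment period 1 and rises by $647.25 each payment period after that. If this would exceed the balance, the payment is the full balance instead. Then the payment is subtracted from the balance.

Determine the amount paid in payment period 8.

Payment period 1: opening $43,130.25; interest $518.00 → $43,648.25; payment $3,062.25; balance $40,586.00
Payment period 2: opening $40,586.00; interest $488.00 → $41,074.00; payment $3,709.50; balance $37,364.50
Payment period 3: opening $37,364.50; interest $449.00 → $37,813.50; payment $4,356.75; balance $33,456.75
Payment period 4: opening $33,456.75; interest $402.00 → $33,858.75; payment $5,004.00; balance $28,854.75
Payment period 5: opening $28,854.75; interest $347.00 → $29,201.75; payment $5,651.25; balance $23,550.50
Payment period 6: opening $23,550.50; interest $283.00 → $23,833.50; payment $6,298.50; balance $17,535.00
Payment period 7: opening $17,535.00; interest $211.00 → $17,746.00; payment $6,945.75; balance $10,800.25
Payment period 8: opening $10,800.25; interest $130.00 → $10,930.25; payment $7,593.00; balance $3,337.25

$7,593.00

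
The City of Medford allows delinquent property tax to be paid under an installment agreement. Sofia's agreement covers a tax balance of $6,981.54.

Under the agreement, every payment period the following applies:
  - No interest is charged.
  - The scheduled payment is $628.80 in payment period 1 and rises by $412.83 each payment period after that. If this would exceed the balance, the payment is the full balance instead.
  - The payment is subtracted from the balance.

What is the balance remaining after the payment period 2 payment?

# | Opening | Payment | End bal
1 | $6,981.54 | $628.80 | $6,352.74
2 | $6,352.74 | $1,041.63 | $5,311.11

$5,311.11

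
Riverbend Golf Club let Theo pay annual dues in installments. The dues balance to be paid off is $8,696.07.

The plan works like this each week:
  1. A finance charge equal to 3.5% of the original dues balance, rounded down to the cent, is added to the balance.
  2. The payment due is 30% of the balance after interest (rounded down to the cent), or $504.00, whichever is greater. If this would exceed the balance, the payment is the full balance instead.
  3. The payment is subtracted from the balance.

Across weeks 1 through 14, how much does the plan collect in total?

$12,957.11

Week 1: $8,696.07 +$304.36 interest = $9,000.43; pay $2,700.12 → $6,300.31
Week 2: $6,300.31 +$304.36 interest = $6,604.67; pay $1,981.40 → $4,623.27
Week 3: $4,623.27 +$304.36 interest = $4,927.63; pay $1,478.28 → $3,449.35
Week 4: $3,449.35 +$304.36 interest = $3,753.71; pay $1,126.11 → $2,627.60
Week 5: $2,627.60 +$304.36 interest = $2,931.96; pay $879.58 → $2,052.38
Week 6: $2,052.38 +$304.36 interest = $2,356.74; pay $707.02 → $1,649.72
Week 7: $1,649.72 +$304.36 interest = $1,954.08; pay $586.22 → $1,367.86
Week 8: $1,367.86 +$304.36 interest = $1,672.22; pay $504.00 → $1,168.22
Week 9: $1,168.22 +$304.36 interest = $1,472.58; pay $504.00 → $968.58
Week 10: $968.58 +$304.36 interest = $1,272.94; pay $504.00 → $768.94
Week 11: $768.94 +$304.36 interest = $1,073.30; pay $504.00 → $569.30
Week 12: $569.30 +$304.36 interest = $873.66; pay $504.00 → $369.66
Week 13: $369.66 +$304.36 interest = $674.02; pay $504.00 → $170.02
Week 14: $170.02 +$304.36 interest = $474.38; pay $474.38 → $0.00
Total paid: $12,957.11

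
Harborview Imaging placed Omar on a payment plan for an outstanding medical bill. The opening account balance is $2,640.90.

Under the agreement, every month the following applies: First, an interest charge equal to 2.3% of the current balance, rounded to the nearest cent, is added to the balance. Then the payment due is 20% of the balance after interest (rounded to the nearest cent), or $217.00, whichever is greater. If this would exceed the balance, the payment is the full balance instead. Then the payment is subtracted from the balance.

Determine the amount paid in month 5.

Month 1: $2,640.90 +$60.74 interest = $2,701.64; pay $540.33 → $2,161.31
Month 2: $2,161.31 +$49.71 interest = $2,211.02; pay $442.20 → $1,768.82
Month 3: $1,768.82 +$40.68 interest = $1,809.50; pay $361.90 → $1,447.60
Month 4: $1,447.60 +$33.29 interest = $1,480.89; pay $296.18 → $1,184.71
Month 5: $1,184.71 +$27.25 interest = $1,211.96; pay $242.39 → $969.57

$242.39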